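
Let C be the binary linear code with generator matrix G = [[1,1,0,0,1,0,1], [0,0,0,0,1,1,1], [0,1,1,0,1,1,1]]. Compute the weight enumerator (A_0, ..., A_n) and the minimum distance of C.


Weight distribution: A_0 = 1, A_2 = 1, A_3 = 3, A_4 = 2, A_5 = 1. Minimum distance d = 2.

Enumerate all 2^3 = 8 messages m ∈ F_2^3.
For each, compute codeword c = mG in F_2^7, then tally its weight.
  m = 000 → c = 0000000, weight = 0.
  m = 100 → c = 1100101, weight = 4.
  m = 010 → c = 0000111, weight = 3.
  m = 110 → c = 1100010, weight = 3.
  m = 001 → c = 0110111, weight = 5.
  m = 101 → c = 1010010, weight = 3.
  m = 011 → c = 0110000, weight = 2.
  m = 111 → c = 1010101, weight = 4.
Tally weights:
  weight 0: 1 codewords.
  weight 2: 1 codewords.
  weight 3: 3 codewords.
  weight 4: 2 codewords.
  weight 5: 1 codewords.
Minimum distance d = smallest w > 0 with A_w > 0 = 2.
Sanity: Σ A_w = 8 = 2^3 = 8 ✓.


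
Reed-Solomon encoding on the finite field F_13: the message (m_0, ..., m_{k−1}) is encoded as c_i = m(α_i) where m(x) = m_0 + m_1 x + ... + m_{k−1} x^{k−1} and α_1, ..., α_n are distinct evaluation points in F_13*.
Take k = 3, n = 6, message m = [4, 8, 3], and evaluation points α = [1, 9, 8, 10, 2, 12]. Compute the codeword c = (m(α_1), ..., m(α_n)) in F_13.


c = [2, 7, 0, 7, 6, 12]

Message polynomial: m(x) = 4 + 8·x + 3·x^2 (mod 13).
For each evaluation point α_i, compute m(α_i) mod 13:
  α_1 = 1: Horner steps 3 → 11 → 2, so m(1) = 2.
  α_2 = 9: Horner steps 3 → 9 → 7, so m(9) = 7.
  α_3 = 8: Horner steps 3 → 6 → 0, so m(8) = 0.
  α_4 = 10: Horner steps 3 → 12 → 7, so m(10) = 7.
  α_5 = 2: Horner steps 3 → 1 → 6, so m(2) = 6.
  α_6 = 12: Horner steps 3 → 5 → 12, so m(12) = 12.
Codeword c = [2, 7, 0, 7, 6, 12] ∈ F_13^6.


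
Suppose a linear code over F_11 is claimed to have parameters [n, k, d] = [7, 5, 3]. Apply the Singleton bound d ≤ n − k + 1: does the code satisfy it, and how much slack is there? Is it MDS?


Singleton RHS = n − k + 1 = 3, slack = 0, bound satisfied, MDS.

Singleton bound: d ≤ n − k + 1.
Here n = 7, k = 5, so n − k + 1 = 3.
Given d = 3, check d ≤ 3: YES.
Slack = (n − k + 1) − d = 0.
The code is MDS (slack = 0).
Description: the claimed parameters are [7, 5, 3]_11; such a code would be MDS (meets Singleton bound).


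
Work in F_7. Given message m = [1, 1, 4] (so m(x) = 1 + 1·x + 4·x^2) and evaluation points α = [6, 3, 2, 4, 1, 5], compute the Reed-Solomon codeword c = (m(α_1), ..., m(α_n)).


c = [4, 5, 5, 6, 6, 1]

Message polynomial: m(x) = 1 + 1·x + 4·x^2 (mod 7).
For each evaluation point α_i, compute m(α_i) mod 7:
  α_1 = 6: Horner steps 4 → 4 → 4, so m(6) = 4.
  α_2 = 3: Horner steps 4 → 6 → 5, so m(3) = 5.
  α_3 = 2: Horner steps 4 → 2 → 5, so m(2) = 5.
  α_4 = 4: Horner steps 4 → 3 → 6, so m(4) = 6.
  α_5 = 1: Horner steps 4 → 5 → 6, so m(1) = 6.
  α_6 = 5: Horner steps 4 → 0 → 1, so m(5) = 1.
Codeword c = [4, 5, 5, 6, 6, 1] ∈ F_7^6.


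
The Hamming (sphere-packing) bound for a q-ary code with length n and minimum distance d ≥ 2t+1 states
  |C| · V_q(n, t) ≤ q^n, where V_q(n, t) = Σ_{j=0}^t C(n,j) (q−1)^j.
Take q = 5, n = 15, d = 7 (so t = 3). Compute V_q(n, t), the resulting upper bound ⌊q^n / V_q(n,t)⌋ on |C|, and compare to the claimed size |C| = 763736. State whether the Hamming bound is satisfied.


V_q(n, t) = 30861, q^n = 30517578125, Hamming bound = 988871, |C| = 763736 ≤ bound (satisfied).

Step 1: Compute V_q(n, t) = Σ_{j=0}^3 C(n, j) (q−1)^j.
  j = 0: C(15,0)·(4)^0 = 1·1 = 1.
  j = 1: C(15,1)·(4)^1 = 15·4 = 60.
  j = 2: C(15,2)·(4)^2 = 105·16 = 1680.
  j = 3: C(15,3)·(4)^3 = 455·64 = 29120.
  V_q(n, t) = 1 + 60 + 1680 + 29120 = 30861.
Step 2: q^n = 5^15 = 30517578125.
Step 3: Hamming bound ⌊q^n / V_q(n,t)⌋ = ⌊30517578125/30861⌋ = 988871.
Step 4: Compare |C| = 763736 to 988871: satisfied.
The claimed |C| lies below the Hamming bound.


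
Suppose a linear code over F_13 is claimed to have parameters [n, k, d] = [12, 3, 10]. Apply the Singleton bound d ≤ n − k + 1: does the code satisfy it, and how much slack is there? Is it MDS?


Singleton RHS = n − k + 1 = 10, slack = 0, bound satisfied, MDS.

Singleton bound: d ≤ n − k + 1.
Here n = 12, k = 3, so n − k + 1 = 10.
Given d = 10, check d ≤ 10: YES.
Slack = (n − k + 1) − d = 0.
The code is MDS (slack = 0).
Description: the claimed parameters are [12, 3, 10]_13; such a code would be MDS (meets Singleton bound).


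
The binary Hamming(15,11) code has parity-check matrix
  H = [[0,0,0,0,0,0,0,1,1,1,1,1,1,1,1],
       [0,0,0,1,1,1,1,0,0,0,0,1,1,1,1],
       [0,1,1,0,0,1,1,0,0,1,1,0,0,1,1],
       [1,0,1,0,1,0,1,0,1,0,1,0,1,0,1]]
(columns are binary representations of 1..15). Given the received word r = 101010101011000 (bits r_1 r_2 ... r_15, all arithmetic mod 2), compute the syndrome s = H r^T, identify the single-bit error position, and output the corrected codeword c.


s = (1, 1, 1, 0)^T, error position = 14, corrected codeword c = 101010101011010

Compute s = H r^T mod 2 one row at a time:
  s_1 = 0 + 1 + 0 + 1 + 1 + 0 + 0 + 0 = 3 ≡ 1 (mod 2).
  s_2 = 0 + 1 + 0 + 1 + 1 + 0 + 0 + 0 = 3 ≡ 1 (mod 2).
  s_3 = 0 + 1 + 0 + 1 + 0 + 1 + 0 + 0 = 3 ≡ 1 (mod 2).
  s_4 = 1 + 1 + 1 + 1 + 1 + 1 + 0 + 0 = 6 ≡ 0 (mod 2).
s = (1, 1, 1, 0)^T — this equals column 14 of H (binary 1110), so error is at position 14.
Correct: flip bit 14 of r = 101010101011000 to get c = 101010101011010.


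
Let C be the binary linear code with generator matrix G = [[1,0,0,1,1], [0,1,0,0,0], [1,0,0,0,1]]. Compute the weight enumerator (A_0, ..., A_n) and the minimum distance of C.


Weight distribution: A_0 = 1, A_1 = 2, A_2 = 2, A_3 = 2, A_4 = 1. Minimum distance d = 1.

Enumerate all 2^3 = 8 messages m ∈ F_2^3.
For each, compute codeword c = mG in F_2^5, then tally its weight.
  m = 000 → c = 00000, weight = 0.
  m = 100 → c = 10011, weight = 3.
  m = 010 → c = 01000, weight = 1.
  m = 110 → c = 11011, weight = 4.
  m = 001 → c = 10001, weight = 2.
  m = 101 → c = 00010, weight = 1.
  m = 011 → c = 11001, weight = 3.
  m = 111 → c = 01010, weight = 2.
Tally weights:
  weight 0: 1 codewords.
  weight 1: 2 codewords.
  weight 2: 2 codewords.
  weight 3: 2 codewords.
  weight 4: 1 codewords.
Minimum distance d = smallest w > 0 with A_w > 0 = 1.
Sanity: Σ A_w = 8 = 2^3 = 8 ✓.


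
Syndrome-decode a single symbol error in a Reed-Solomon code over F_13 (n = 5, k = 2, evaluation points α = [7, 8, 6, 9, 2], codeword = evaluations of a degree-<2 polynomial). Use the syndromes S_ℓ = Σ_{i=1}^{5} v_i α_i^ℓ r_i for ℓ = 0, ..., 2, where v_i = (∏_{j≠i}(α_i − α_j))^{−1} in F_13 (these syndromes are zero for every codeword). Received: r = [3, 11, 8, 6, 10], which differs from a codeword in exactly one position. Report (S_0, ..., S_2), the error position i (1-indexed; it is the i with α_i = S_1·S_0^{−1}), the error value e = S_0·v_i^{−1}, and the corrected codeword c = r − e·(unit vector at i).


S = (1, 2, 4), error at position 5, error magnitude e = 8, c = [3, 11, 8, 6, 2].

Step 1: column multipliers v_i = (∏_{j≠i}(α_i − α_j))^{−1} mod 13.
  i = 1 (α = 7): (7−8)(7−6)(7−9)(7−2) = (−1)·1·(−2)·5 = 10 ≡ 10, so v_1 = 10^{−1} = 4 (mod 13).
  i = 2 (α = 8): (8−7)(8−6)(8−9)(8−2) = 1·2·(−1)·6 = −12 ≡ 1, so v_2 = 1^{−1} = 1 (mod 13).
  i = 3 (α = 6): (6−7)(6−8)(6−9)(6−2) = (−1)·(−2)·(−3)·4 = −24 ≡ 2, so v_3 = 2^{−1} = 7 (mod 13).
  i = 4 (α = 9): (9−7)(9−8)(9−6)(9−2) = 2·1·3·7 = 42 ≡ 3, so v_4 = 3^{−1} = 9 (mod 13).
  i = 5 (α = 2): (2−7)(2−8)(2−6)(2−9) = (−5)·(−6)·(−4)·(−7) = 840 ≡ 8, so v_5 = 8^{−1} = 5 (mod 13).
  v = [4, 1, 7, 9, 5].
Step 2: syndromes of r = [3, 11, 8, 6, 10] (all sums mod 13).
  S_0 = Σ v_i r_i = 4·3 + 1·11 + 7·8 + 9·6 + 5·10 = 183 ≡ 1.
  S_1 = Σ v_i α_i r_i = 4·7·3 + 1·8·11 + 7·6·8 + 9·9·6 + 5·2·10 = 1094 ≡ 2.
  α_i^2 mod 13 = [10, 12, 10, 3, 4].
  S_2 = Σ v_i α_i^2 r_i = 4·10·3 + 1·12·11 + 7·10·8 + 9·3·6 + 5·4·10 = 1174 ≡ 4.
  S = (1, 2, 4) ≠ 0, so r is not a codeword (an error is present).
Step 3: locate the error. For a single error e at position i, S_ℓ = v_i·e·α_i^ℓ, so α_err = S_1/S_0.
  S_0^{−1} = 1^{−1} = 1 (mod 13), so α_err = 2·1 = 2 ≡ 2 = α_5. Error position i = 5.
  Consistency check: S_2/S_1 = 4·7 = 28 ≡ 2 = α_err ✓ (single-error assumption holds).
Step 4: error magnitude e = S_0/v_5 = S_0·∏_{j≠5}(α_5 − α_j) = 1·8 = 8 ≡ 8 (mod 13).
Step 5: correct position 5: c_5 = r_5 − e = 10 − 8 ≡ 2 (mod 13). Hence c = [3, 11, 8, 6, 2].
  Check: interpolating c through the α_i gives m(x) = 12 + 8·x (degree < 2) with m(α_i) = c_i for every i, so c is indeed a codeword.


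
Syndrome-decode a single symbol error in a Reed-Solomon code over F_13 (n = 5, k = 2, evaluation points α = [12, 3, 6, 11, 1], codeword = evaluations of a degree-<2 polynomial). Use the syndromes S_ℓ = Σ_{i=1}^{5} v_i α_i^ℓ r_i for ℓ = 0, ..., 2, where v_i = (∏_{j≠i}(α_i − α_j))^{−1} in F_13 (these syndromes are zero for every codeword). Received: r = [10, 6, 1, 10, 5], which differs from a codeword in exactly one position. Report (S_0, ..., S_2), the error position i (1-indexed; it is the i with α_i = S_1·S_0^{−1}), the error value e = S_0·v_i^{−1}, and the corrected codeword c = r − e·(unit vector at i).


S = (5, 8, 5), error at position 1, error magnitude e = 6, c = [4, 6, 1, 10, 5].

Step 1: column multipliers v_i = (∏_{j≠i}(α_i − α_j))^{−1} mod 13.
  i = 1 (α = 12): (12−3)(12−6)(12−11)(12−1) = 9·6·1·11 = 594 ≡ 9, so v_1 = 9^{−1} = 3 (mod 13).
  i = 2 (α = 3): (3−12)(3−6)(3−11)(3−1) = (−9)·(−3)·(−8)·2 = −432 ≡ 10, so v_2 = 10^{−1} = 4 (mod 13).
  i = 3 (α = 6): (6−12)(6−3)(6−11)(6−1) = (−6)·3·(−5)·5 = 450 ≡ 8, so v_3 = 8^{−1} = 5 (mod 13).
  i = 4 (α = 11): (11−12)(11−3)(11−6)(11−1) = (−1)·8·5·10 = −400 ≡ 3, so v_4 = 3^{−1} = 9 (mod 13).
  i = 5 (α = 1): (1−12)(1−3)(1−6)(1−11) = (−11)·(−2)·(−5)·(−10) = 1100 ≡ 8, so v_5 = 8^{−1} = 5 (mod 13).
  v = [3, 4, 5, 9, 5].
Step 2: syndromes of r = [10, 6, 1, 10, 5] (all sums mod 13).
  S_0 = Σ v_i r_i = 3·10 + 4·6 + 5·1 + 9·10 + 5·5 = 174 ≡ 5.
  S_1 = Σ v_i α_i r_i = 3·12·10 + 4·3·6 + 5·6·1 + 9·11·10 + 5·1·5 = 1477 ≡ 8.
  α_i^2 mod 13 = [1, 9, 10, 4, 1].
  S_2 = Σ v_i α_i^2 r_i = 3·1·10 + 4·9·6 + 5·10·1 + 9·4·10 + 5·1·5 = 681 ≡ 5.
  S = (5, 8, 5) ≠ 0, so r is not a codeword (an error is present).
Step 3: locate the error. For a single error e at position i, S_ℓ = v_i·e·α_i^ℓ, so α_err = S_1/S_0.
  S_0^{−1} = 5^{−1} = 8 (mod 13), so α_err = 8·8 = 64 ≡ 12 = α_1. Error position i = 1.
  Consistency check: S_2/S_1 = 5·5 = 25 ≡ 12 = α_err ✓ (single-error assumption holds).
Step 4: error magnitude e = S_0/v_1 = S_0·∏_{j≠1}(α_1 − α_j) = 5·9 = 45 ≡ 6 (mod 13).
Step 5: correct position 1: c_1 = r_1 − e = 10 − 6 ≡ 4 (mod 13). Hence c = [4, 6, 1, 10, 5].
  Check: interpolating c through the α_i gives m(x) = 11 + 7·x (degree < 2) with m(α_i) = c_i for every i, so c is indeed a codeword.


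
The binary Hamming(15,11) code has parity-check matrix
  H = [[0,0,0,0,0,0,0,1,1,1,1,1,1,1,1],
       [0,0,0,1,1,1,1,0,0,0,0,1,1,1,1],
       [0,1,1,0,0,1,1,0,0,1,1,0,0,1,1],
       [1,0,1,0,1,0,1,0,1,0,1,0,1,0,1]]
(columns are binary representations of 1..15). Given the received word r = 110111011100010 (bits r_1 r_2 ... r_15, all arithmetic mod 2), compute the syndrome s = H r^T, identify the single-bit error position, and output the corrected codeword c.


s = (0, 0, 0, 1)^T, error position = 1, corrected codeword c = 010111011100010

Compute s = H r^T mod 2 one row at a time:
  s_1 = 1 + 1 + 1 + 0 + 0 + 0 + 1 + 0 = 4 ≡ 0 (mod 2).
  s_2 = 1 + 1 + 1 + 0 + 0 + 0 + 1 + 0 = 4 ≡ 0 (mod 2).
  s_3 = 1 + 0 + 1 + 0 + 1 + 0 + 1 + 0 = 4 ≡ 0 (mod 2).
  s_4 = 1 + 0 + 1 + 0 + 1 + 0 + 0 + 0 = 3 ≡ 1 (mod 2).
s = (0, 0, 0, 1)^T — this equals column 1 of H (binary 0001), so error is at position 1.
Correct: flip bit 1 of r = 110111011100010 to get c = 010111011100010.


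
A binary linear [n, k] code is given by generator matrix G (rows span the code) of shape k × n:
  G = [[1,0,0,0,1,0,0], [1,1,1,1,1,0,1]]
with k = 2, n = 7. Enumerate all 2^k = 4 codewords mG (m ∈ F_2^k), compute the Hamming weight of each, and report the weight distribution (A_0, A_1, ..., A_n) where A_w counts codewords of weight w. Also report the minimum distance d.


Weight distribution: A_0 = 1, A_2 = 1, A_4 = 1, A_6 = 1. Minimum distance d = 2.

Enumerate all 2^2 = 4 messages m ∈ F_2^2.
For each, compute codeword c = mG in F_2^7, then tally its weight.
  m = 00 → c = 0000000, weight = 0.
  m = 10 → c = 1000100, weight = 2.
  m = 01 → c = 1111101, weight = 6.
  m = 11 → c = 0111001, weight = 4.
Tally weights:
  weight 0: 1 codewords.
  weight 2: 1 codewords.
  weight 4: 1 codewords.
  weight 6: 1 codewords.
Minimum distance d = smallest w > 0 with A_w > 0 = 2.
Sanity: Σ A_w = 4 = 2^2 = 4 ✓.


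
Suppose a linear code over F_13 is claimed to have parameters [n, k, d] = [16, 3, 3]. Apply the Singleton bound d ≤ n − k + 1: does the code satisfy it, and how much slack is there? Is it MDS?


Singleton RHS = n − k + 1 = 14, slack = 11, bound satisfied, not MDS.

Singleton bound: d ≤ n − k + 1.
Here n = 16, k = 3, so n − k + 1 = 14.
Given d = 3, check d ≤ 14: YES.
Slack = (n − k + 1) − d = 11.
The code is NOT MDS (slack = 11 > 0).
Description: the claimed parameters are [16, 3, 3]_13; such a code would be non-MDS.


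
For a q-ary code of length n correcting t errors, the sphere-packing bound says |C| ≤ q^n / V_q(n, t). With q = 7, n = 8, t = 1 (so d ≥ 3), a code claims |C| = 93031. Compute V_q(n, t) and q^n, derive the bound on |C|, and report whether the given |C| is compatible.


V_q(n, t) = 49, q^n = 5764801, Hamming bound = 117649, |C| = 93031 ≤ bound (satisfied).

Step 1: Compute V_q(n, t) = Σ_{j=0}^1 C(n, j) (q−1)^j.
  j = 0: C(8,0)·(6)^0 = 1·1 = 1.
  j = 1: C(8,1)·(6)^1 = 8·6 = 48.
  V_q(n, t) = 1 + 48 = 49.
Step 2: q^n = 7^8 = 5764801.
Step 3: Hamming bound ⌊q^n / V_q(n,t)⌋ = ⌊5764801/49⌋ = 117649.
Step 4: Compare |C| = 93031 to 117649: satisfied.
The claimed |C| lies below the Hamming bound.


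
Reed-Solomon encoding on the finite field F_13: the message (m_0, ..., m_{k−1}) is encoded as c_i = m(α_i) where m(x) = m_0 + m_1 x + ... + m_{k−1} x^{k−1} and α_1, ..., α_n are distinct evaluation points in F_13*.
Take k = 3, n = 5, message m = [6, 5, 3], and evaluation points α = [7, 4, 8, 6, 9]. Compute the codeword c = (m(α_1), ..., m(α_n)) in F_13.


c = [6, 9, 4, 1, 8]

Message polynomial: m(x) = 6 + 5·x + 3·x^2 (mod 13).
For each evaluation point α_i, compute m(α_i) mod 13:
  α_1 = 7: Horner steps 3 → 0 → 6, so m(7) = 6.
  α_2 = 4: Horner steps 3 → 4 → 9, so m(4) = 9.
  α_3 = 8: Horner steps 3 → 3 → 4, so m(8) = 4.
  α_4 = 6: Horner steps 3 → 10 → 1, so m(6) = 1.
  α_5 = 9: Horner steps 3 → 6 → 8, so m(9) = 8.
Codeword c = [6, 9, 4, 1, 8] ∈ F_13^5.


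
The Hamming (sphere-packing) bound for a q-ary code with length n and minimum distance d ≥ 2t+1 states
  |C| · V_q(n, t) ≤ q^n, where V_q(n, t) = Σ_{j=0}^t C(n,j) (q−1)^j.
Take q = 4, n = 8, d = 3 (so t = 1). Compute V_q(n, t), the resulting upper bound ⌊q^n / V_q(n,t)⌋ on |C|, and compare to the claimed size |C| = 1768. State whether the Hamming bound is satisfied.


V_q(n, t) = 25, q^n = 65536, Hamming bound = 2621, |C| = 1768 ≤ bound (satisfied).

Step 1: Compute V_q(n, t) = Σ_{j=0}^1 C(n, j) (q−1)^j.
  j = 0: C(8,0)·(3)^0 = 1·1 = 1.
  j = 1: C(8,1)·(3)^1 = 8·3 = 24.
  V_q(n, t) = 1 + 24 = 25.
Step 2: q^n = 4^8 = 65536.
Step 3: Hamming bound ⌊q^n / V_q(n,t)⌋ = ⌊65536/25⌋ = 2621.
Step 4: Compare |C| = 1768 to 2621: satisfied.
The claimed |C| lies below the Hamming bound.


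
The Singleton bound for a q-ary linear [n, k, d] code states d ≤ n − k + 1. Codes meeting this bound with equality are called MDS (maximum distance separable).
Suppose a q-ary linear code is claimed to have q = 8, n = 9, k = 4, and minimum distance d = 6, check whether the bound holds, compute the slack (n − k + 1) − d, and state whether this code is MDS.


Singleton RHS = n − k + 1 = 6, slack = 0, bound satisfied, MDS.

Singleton bound: d ≤ n − k + 1.
Here n = 9, k = 4, so n − k + 1 = 6.
Given d = 6, check d ≤ 6: YES.
Slack = (n − k + 1) − d = 0.
The code is MDS (slack = 0).
Description: the claimed parameters are [9, 4, 6]_8; such a code would be MDS (meets Singleton bound).


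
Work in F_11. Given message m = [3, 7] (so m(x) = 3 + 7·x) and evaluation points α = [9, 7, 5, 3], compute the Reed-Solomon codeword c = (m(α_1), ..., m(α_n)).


c = [0, 8, 5, 2]

Message polynomial: m(x) = 3 + 7·x (mod 11).
For each evaluation point α_i, compute m(α_i) mod 11:
  α_1 = 9: Horner steps 7 → 0, so m(9) = 0.
  α_2 = 7: Horner steps 7 → 8, so m(7) = 8.
  α_3 = 5: Horner steps 7 → 5, so m(5) = 5.
  α_4 = 3: Horner steps 7 → 2, so m(3) = 2.
Codeword c = [0, 8, 5, 2] ∈ F_11^4.


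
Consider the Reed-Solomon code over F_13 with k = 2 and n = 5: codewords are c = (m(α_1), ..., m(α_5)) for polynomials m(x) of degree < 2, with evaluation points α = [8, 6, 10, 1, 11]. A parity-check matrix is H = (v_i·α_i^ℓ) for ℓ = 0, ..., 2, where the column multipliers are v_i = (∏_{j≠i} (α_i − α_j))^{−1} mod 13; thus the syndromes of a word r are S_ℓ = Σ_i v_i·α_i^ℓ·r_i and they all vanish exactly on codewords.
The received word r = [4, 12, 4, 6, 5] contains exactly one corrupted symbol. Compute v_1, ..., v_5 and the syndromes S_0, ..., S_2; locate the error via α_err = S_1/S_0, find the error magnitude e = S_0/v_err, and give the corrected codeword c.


S = (10, 9, 12), error at position 3, error magnitude e = 8, c = [4, 12, 9, 6, 5].

Step 1: column multipliers v_i = (∏_{j≠i}(α_i − α_j))^{−1} mod 13.
  i = 1 (α = 8): (8−6)(8−10)(8−1)(8−11) = 2·(−2)·7·(−3) = 84 ≡ 6, so v_1 = 6^{−1} = 11 (mod 13).
  i = 2 (α = 6): (6−8)(6−10)(6−1)(6−11) = (−2)·(−4)·5·(−5) = −200 ≡ 8, so v_2 = 8^{−1} = 5 (mod 13).
  i = 3 (α = 10): (10−8)(10−6)(10−1)(10−11) = 2·4·9·(−1) = −72 ≡ 6, so v_3 = 6^{−1} = 11 (mod 13).
  i = 4 (α = 1): (1−8)(1−6)(1−10)(1−11) = (−7)·(−5)·(−9)·(−10) = 3150 ≡ 4, so v_4 = 4^{−1} = 10 (mod 13).
  i = 5 (α = 11): (11−8)(11−6)(11−10)(11−1) = 3·5·1·10 = 150 ≡ 7, so v_5 = 7^{−1} = 2 (mod 13).
  v = [11, 5, 11, 10, 2].
Step 2: syndromes of r = [4, 12, 4, 6, 5] (all sums mod 13).
  S_0 = Σ v_i r_i = 11·4 + 5·12 + 11·4 + 10·6 + 2·5 = 218 ≡ 10.
  S_1 = Σ v_i α_i r_i = 11·8·4 + 5·6·12 + 11·10·4 + 10·1·6 + 2·11·5 = 1322 ≡ 9.
  α_i^2 mod 13 = [12, 10, 9, 1, 4].
  S_2 = Σ v_i α_i^2 r_i = 11·12·4 + 5·10·12 + 11·9·4 + 10·1·6 + 2·4·5 = 1624 ≡ 12.
  S = (10, 9, 12) ≠ 0, so r is not a codeword (an error is present).
Step 3: locate the error. For a single error e at position i, S_ℓ = v_i·e·α_i^ℓ, so α_err = S_1/S_0.
  S_0^{−1} = 10^{−1} = 4 (mod 13), so α_err = 9·4 = 36 ≡ 10 = α_3. Error position i = 3.
  Consistency check: S_2/S_1 = 12·3 = 36 ≡ 10 = α_err ✓ (single-error assumption holds).
Step 4: error magnitude e = S_0/v_3 = S_0·∏_{j≠3}(α_3 − α_j) = 10·6 = 60 ≡ 8 (mod 13).
Step 5: correct position 3: c_3 = r_3 − e = 4 − 8 ≡ 9 (mod 13). Hence c = [4, 12, 9, 6, 5].
  Check: interpolating c through the α_i gives m(x) = 10 + 9·x (degree < 2) with m(α_i) = c_i for every i, so c is indeed a codeword.


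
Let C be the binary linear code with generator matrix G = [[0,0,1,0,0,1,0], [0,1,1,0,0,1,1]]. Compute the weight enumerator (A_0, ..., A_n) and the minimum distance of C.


Weight distribution: A_0 = 1, A_2 = 2, A_4 = 1. Minimum distance d = 2.

Enumerate all 2^2 = 4 messages m ∈ F_2^2.
For each, compute codeword c = mG in F_2^7, then tally its weight.
  m = 00 → c = 0000000, weight = 0.
  m = 10 → c = 0010010, weight = 2.
  m = 01 → c = 0110011, weight = 4.
  m = 11 → c = 0100001, weight = 2.
Tally weights:
  weight 0: 1 codewords.
  weight 2: 2 codewords.
  weight 4: 1 codewords.
Minimum distance d = smallest w > 0 with A_w > 0 = 2.
Sanity: Σ A_w = 4 = 2^2 = 4 ✓.


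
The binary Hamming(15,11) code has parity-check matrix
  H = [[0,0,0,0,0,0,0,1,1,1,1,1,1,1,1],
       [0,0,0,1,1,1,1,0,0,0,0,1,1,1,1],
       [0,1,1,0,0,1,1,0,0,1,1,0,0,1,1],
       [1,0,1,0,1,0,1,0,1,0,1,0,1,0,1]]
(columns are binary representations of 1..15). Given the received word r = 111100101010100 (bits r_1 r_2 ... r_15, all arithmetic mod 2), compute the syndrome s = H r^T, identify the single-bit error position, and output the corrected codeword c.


s = (1, 1, 0, 0)^T, error position = 12, corrected codeword c = 111100101011100

Compute s = H r^T mod 2 one row at a time:
  s_1 = 0 + 1 + 0 + 1 + 0 + 1 + 0 + 0 = 3 ≡ 1 (mod 2).
  s_2 = 1 + 0 + 0 + 1 + 0 + 1 + 0 + 0 = 3 ≡ 1 (mod 2).
  s_3 = 1 + 1 + 0 + 1 + 0 + 1 + 0 + 0 = 4 ≡ 0 (mod 2).
  s_4 = 1 + 1 + 0 + 1 + 1 + 1 + 1 + 0 = 6 ≡ 0 (mod 2).
s = (1, 1, 0, 0)^T — this equals column 12 of H (binary 1100), so error is at position 12.
Correct: flip bit 12 of r = 111100101010100 to get c = 111100101011100.


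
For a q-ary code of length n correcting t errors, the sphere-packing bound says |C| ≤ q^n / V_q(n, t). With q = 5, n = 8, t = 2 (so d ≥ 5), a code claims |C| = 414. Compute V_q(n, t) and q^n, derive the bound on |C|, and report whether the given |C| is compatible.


V_q(n, t) = 481, q^n = 390625, Hamming bound = 812, |C| = 414 ≤ bound (satisfied).

Step 1: Compute V_q(n, t) = Σ_{j=0}^2 C(n, j) (q−1)^j.
  j = 0: C(8,0)·(4)^0 = 1·1 = 1.
  j = 1: C(8,1)·(4)^1 = 8·4 = 32.
  j = 2: C(8,2)·(4)^2 = 28·16 = 448.
  V_q(n, t) = 1 + 32 + 448 = 481.
Step 2: q^n = 5^8 = 390625.
Step 3: Hamming bound ⌊q^n / V_q(n,t)⌋ = ⌊390625/481⌋ = 812.
Step 4: Compare |C| = 414 to 812: satisfied.
The claimed |C| lies below the Hamming bound.


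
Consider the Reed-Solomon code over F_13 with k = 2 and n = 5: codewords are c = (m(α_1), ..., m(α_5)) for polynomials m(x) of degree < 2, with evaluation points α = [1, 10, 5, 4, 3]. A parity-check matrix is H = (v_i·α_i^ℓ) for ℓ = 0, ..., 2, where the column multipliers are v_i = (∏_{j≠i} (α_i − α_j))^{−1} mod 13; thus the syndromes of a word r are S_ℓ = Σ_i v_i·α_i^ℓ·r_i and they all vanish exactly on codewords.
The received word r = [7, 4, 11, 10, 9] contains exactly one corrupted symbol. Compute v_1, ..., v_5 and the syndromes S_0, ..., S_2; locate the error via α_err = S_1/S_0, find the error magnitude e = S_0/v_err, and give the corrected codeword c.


S = (8, 2, 7), error at position 2, error magnitude e = 1, c = [7, 3, 11, 10, 9].

Step 1: column multipliers v_i = (∏_{j≠i}(α_i − α_j))^{−1} mod 13.
  i = 1 (α = 1): (1−10)(1−5)(1−4)(1−3) = (−9)·(−4)·(−3)·(−2) = 216 ≡ 8, so v_1 = 8^{−1} = 5 (mod 13).
  i = 2 (α = 10): (10−1)(10−5)(10−4)(10−3) = 9·5·6·7 = 1890 ≡ 5, so v_2 = 5^{−1} = 8 (mod 13).
  i = 3 (α = 5): (5−1)(5−10)(5−4)(5−3) = 4·(−5)·1·2 = −40 ≡ 12, so v_3 = 12^{−1} = 12 (mod 13).
  i = 4 (α = 4): (4−1)(4−10)(4−5)(4−3) = 3·(−6)·(−1)·1 = 18 ≡ 5, so v_4 = 5^{−1} = 8 (mod 13).
  i = 5 (α = 3): (3−1)(3−10)(3−5)(3−4) = 2·(−7)·(−2)·(−1) = −28 ≡ 11, so v_5 = 11^{−1} = 6 (mod 13).
  v = [5, 8, 12, 8, 6].
Step 2: syndromes of r = [7, 4, 11, 10, 9] (all sums mod 13).
  S_0 = Σ v_i r_i = 5·7 + 8·4 + 12·11 + 8·10 + 6·9 = 333 ≡ 8.
  S_1 = Σ v_i α_i r_i = 5·1·7 + 8·10·4 + 12·5·11 + 8·4·10 + 6·3·9 = 1497 ≡ 2.
  α_i^2 mod 13 = [1, 9, 12, 3, 9].
  S_2 = Σ v_i α_i^2 r_i = 5·1·7 + 8·9·4 + 12·12·11 + 8·3·10 + 6·9·9 = 2633 ≡ 7.
  S = (8, 2, 7) ≠ 0, so r is not a codeword (an error is present).
Step 3: locate the error. For a single error e at position i, S_ℓ = v_i·e·α_i^ℓ, so α_err = S_1/S_0.
  S_0^{−1} = 8^{−1} = 5 (mod 13), so α_err = 2·5 = 10 ≡ 10 = α_2. Error position i = 2.
  Consistency check: S_2/S_1 = 7·7 = 49 ≡ 10 = α_err ✓ (single-error assumption holds).
Step 4: error magnitude e = S_0/v_2 = S_0·∏_{j≠2}(α_2 − α_j) = 8·5 = 40 ≡ 1 (mod 13).
Step 5: correct position 2: c_2 = r_2 − e = 4 − 1 ≡ 3 (mod 13). Hence c = [7, 3, 11, 10, 9].
  Check: interpolating c through the α_i gives m(x) = 6 + 1·x (degree < 2) with m(α_i) = c_i for every i, so c is indeed a codeword.


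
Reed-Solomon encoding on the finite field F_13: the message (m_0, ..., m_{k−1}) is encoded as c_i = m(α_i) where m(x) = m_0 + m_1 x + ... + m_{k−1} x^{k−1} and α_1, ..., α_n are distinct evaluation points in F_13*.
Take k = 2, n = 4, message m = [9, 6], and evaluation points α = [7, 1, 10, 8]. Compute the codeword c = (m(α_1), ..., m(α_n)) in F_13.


c = [12, 2, 4, 5]

Message polynomial: m(x) = 9 + 6·x (mod 13).
For each evaluation point α_i, compute m(α_i) mod 13:
  α_1 = 7: Horner steps 6 → 12, so m(7) = 12.
  α_2 = 1: Horner steps 6 → 2, so m(1) = 2.
  α_3 = 10: Horner steps 6 → 4, so m(10) = 4.
  α_4 = 8: Horner steps 6 → 5, so m(8) = 5.
Codeword c = [12, 2, 4, 5] ∈ F_13^4.


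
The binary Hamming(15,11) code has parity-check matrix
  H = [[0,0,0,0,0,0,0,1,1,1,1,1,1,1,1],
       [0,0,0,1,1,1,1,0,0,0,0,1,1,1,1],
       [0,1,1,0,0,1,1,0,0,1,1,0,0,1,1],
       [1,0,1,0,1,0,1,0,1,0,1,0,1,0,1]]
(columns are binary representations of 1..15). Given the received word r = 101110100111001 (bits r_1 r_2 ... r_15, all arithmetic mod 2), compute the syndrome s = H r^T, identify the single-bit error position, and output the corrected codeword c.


s = (0, 1, 1, 0)^T, error position = 6, corrected codeword c = 101111100111001

Compute s = H r^T mod 2 one row at a time:
  s_1 = 0 + 0 + 1 + 1 + 1 + 0 + 0 + 1 = 4 ≡ 0 (mod 2).
  s_2 = 1 + 1 + 0 + 1 + 1 + 0 + 0 + 1 = 5 ≡ 1 (mod 2).
  s_3 = 0 + 1 + 0 + 1 + 1 + 1 + 0 + 1 = 5 ≡ 1 (mod 2).
  s_4 = 1 + 1 + 1 + 1 + 0 + 1 + 0 + 1 = 6 ≡ 0 (mod 2).
s = (0, 1, 1, 0)^T — this equals column 6 of H (binary 0110), so error is at position 6.
Correct: flip bit 6 of r = 101110100111001 to get c = 101111100111001.


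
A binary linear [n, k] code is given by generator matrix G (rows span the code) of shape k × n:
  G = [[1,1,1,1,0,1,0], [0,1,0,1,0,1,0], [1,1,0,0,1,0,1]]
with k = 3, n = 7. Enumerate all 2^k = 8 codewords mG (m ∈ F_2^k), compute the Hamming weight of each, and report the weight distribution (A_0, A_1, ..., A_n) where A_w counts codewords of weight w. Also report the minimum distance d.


Weight distribution: A_0 = 1, A_2 = 1, A_3 = 1, A_4 = 2, A_5 = 3. Minimum distance d = 2.

Enumerate all 2^3 = 8 messages m ∈ F_2^3.
For each, compute codeword c = mG in F_2^7, then tally its weight.
  m = 000 → c = 0000000, weight = 0.
  m = 100 → c = 1111010, weight = 5.
  m = 010 → c = 0101010, weight = 3.
  m = 110 → c = 1010000, weight = 2.
  m = 001 → c = 1100101, weight = 4.
  m = 101 → c = 0011111, weight = 5.
  m = 011 → c = 1001111, weight = 5.
  m = 111 → c = 0110101, weight = 4.
Tally weights:
  weight 0: 1 codewords.
  weight 2: 1 codewords.
  weight 3: 1 codewords.
  weight 4: 2 codewords.
  weight 5: 3 codewords.
Minimum distance d = smallest w > 0 with A_w > 0 = 2.
Sanity: Σ A_w = 8 = 2^3 = 8 ✓.


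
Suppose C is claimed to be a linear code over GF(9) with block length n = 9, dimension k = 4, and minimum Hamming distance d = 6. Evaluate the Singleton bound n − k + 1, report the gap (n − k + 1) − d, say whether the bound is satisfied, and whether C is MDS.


Singleton RHS = n − k + 1 = 6, slack = 0, bound satisfied, MDS.

Singleton bound: d ≤ n − k + 1.
Here n = 9, k = 4, so n − k + 1 = 6.
Given d = 6, check d ≤ 6: YES.
Slack = (n − k + 1) − d = 0.
The code is MDS (slack = 0).
Description: the claimed parameters are [9, 4, 6]_9; such a code would be MDS (meets Singleton bound).


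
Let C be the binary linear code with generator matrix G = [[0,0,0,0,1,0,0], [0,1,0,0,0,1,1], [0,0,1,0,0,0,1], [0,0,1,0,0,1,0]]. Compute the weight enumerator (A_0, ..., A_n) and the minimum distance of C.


Weight distribution: A_0 = 1, A_1 = 2, A_2 = 4, A_3 = 6, A_4 = 3. Minimum distance d = 1.

Enumerate all 2^4 = 16 messages m ∈ F_2^4.
For each, compute codeword c = mG in F_2^7, then tally its weight.
  m = 0000 → c = 0000000, weight = 0.
  m = 1000 → c = 0000100, weight = 1.
  m = 0100 → c = 0100011, weight = 3.
  m = 1100 → c = 0100111, weight = 4.
  m = 0010 → c = 0010001, weight = 2.
  m = 1010 → c = 0010101, weight = 3.
  m = 0110 → c = 0110010, weight = 3.
  m = 1110 → c = 0110110, weight = 4.
  m = 0001 → c = 0010010, weight = 2.
  m = 1001 → c = 0010110, weight = 3.
  m = 0101 → c = 0110001, weight = 3.
  m = 1101 → c = 0110101, weight = 4.
  m = 0011 → c = 0000011, weight = 2.
  m = 1011 → c = 0000111, weight = 3.
  m = 0111 → c = 0100000, weight = 1.
  m = 1111 → c = 0100100, weight = 2.
Tally weights:
  weight 0: 1 codewords.
  weight 1: 2 codewords.
  weight 2: 4 codewords.
  weight 3: 6 codewords.
  weight 4: 3 codewords.
Minimum distance d = smallest w > 0 with A_w > 0 = 1.
Sanity: Σ A_w = 16 = 2^4 = 16 ✓.


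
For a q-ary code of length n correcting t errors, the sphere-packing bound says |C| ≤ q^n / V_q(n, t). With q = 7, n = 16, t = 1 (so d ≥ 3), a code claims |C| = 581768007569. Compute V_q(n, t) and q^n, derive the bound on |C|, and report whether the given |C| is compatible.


V_q(n, t) = 97, q^n = 33232930569601, Hamming bound = 342607531645, |C| = 581768007569 > bound (violated).

Step 1: Compute V_q(n, t) = Σ_{j=0}^1 C(n, j) (q−1)^j.
  j = 0: C(16,0)·(6)^0 = 1·1 = 1.
  j = 1: C(16,1)·(6)^1 = 16·6 = 96.
  V_q(n, t) = 1 + 96 = 97.
Step 2: q^n = 7^16 = 33232930569601.
Step 3: Hamming bound ⌊q^n / V_q(n,t)⌋ = ⌊33232930569601/97⌋ = 342607531645.
Step 4: Compare |C| = 581768007569 to 342607531645: violated.
The claimed |C| lies above the Hamming bound, so no 7-ary code of length 16 with d ≥ 3 can have 581768007569 codewords.


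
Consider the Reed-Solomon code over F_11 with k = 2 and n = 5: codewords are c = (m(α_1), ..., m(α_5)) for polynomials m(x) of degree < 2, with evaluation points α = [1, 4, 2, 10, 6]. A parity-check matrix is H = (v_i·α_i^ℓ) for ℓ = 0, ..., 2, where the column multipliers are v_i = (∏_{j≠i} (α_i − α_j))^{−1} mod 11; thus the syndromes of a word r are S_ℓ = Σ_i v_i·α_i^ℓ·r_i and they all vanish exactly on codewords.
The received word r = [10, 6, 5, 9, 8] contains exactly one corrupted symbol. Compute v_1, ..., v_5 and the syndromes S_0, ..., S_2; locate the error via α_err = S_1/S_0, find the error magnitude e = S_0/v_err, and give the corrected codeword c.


S = (9, 10, 5), error at position 5, error magnitude e = 1, c = [10, 6, 5, 9, 7].

Step 1: column multipliers v_i = (∏_{j≠i}(α_i − α_j))^{−1} mod 11.
  i = 1 (α = 1): (1−4)(1−2)(1−10)(1−6) = (−3)·(−1)·(−9)·(−5) = 135 ≡ 3, so v_1 = 3^{−1} = 4 (mod 11).
  i = 2 (α = 4): (4−1)(4−2)(4−10)(4−6) = 3·2·(−6)·(−2) = 72 ≡ 6, so v_2 = 6^{−1} = 2 (mod 11).
  i = 3 (α = 2): (2−1)(2−4)(2−10)(2−6) = 1·(−2)·(−8)·(−4) = −64 ≡ 2, so v_3 = 2^{−1} = 6 (mod 11).
  i = 4 (α = 10): (10−1)(10−4)(10−2)(10−6) = 9·6·8·4 = 1728 ≡ 1, so v_4 = 1^{−1} = 1 (mod 11).
  i = 5 (α = 6): (6−1)(6−4)(6−2)(6−10) = 5·2·4·(−4) = −160 ≡ 5, so v_5 = 5^{−1} = 9 (mod 11).
  v = [4, 2, 6, 1, 9].
Step 2: syndromes of r = [10, 6, 5, 9, 8] (all sums mod 11).
  S_0 = Σ v_i r_i = 4·10 + 2·6 + 6·5 + 1·9 + 9·8 = 163 ≡ 9.
  S_1 = Σ v_i α_i r_i = 4·1·10 + 2·4·6 + 6·2·5 + 1·10·9 + 9·6·8 = 670 ≡ 10.
  α_i^2 mod 11 = [1, 5, 4, 1, 3].
  S_2 = Σ v_i α_i^2 r_i = 4·1·10 + 2·5·6 + 6·4·5 + 1·1·9 + 9·3·8 = 445 ≡ 5.
  S = (9, 10, 5) ≠ 0, so r is not a codeword (an error is present).
Step 3: locate the error. For a single error e at position i, S_ℓ = v_i·e·α_i^ℓ, so α_err = S_1/S_0.
  S_0^{−1} = 9^{−1} = 5 (mod 11), so α_err = 10·5 = 50 ≡ 6 = α_5. Error position i = 5.
  Consistency check: S_2/S_1 = 5·10 = 50 ≡ 6 = α_err ✓ (single-error assumption holds).
Step 4: error magnitude e = S_0/v_5 = S_0·∏_{j≠5}(α_5 − α_j) = 9·5 = 45 ≡ 1 (mod 11).
Step 5: correct position 5: c_5 = r_5 − e = 8 − 1 ≡ 7 (mod 11). Hence c = [10, 6, 5, 9, 7].
  Check: interpolating c through the α_i gives m(x) = 4 + 6·x (degree < 2) with m(α_i) = c_i for every i, so c is indeed a codeword.


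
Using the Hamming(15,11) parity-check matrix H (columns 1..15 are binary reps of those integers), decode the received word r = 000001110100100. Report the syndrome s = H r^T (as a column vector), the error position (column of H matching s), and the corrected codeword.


s = (1, 1, 1, 0)^T, error position = 14, corrected codeword c = 000001110100110

Compute s = H r^T mod 2 one row at a time:
  s_1 = 1 + 0 + 1 + 0 + 0 + 1 + 0 + 0 = 3 ≡ 1 (mod 2).
  s_2 = 0 + 0 + 1 + 1 + 0 + 1 + 0 + 0 = 3 ≡ 1 (mod 2).
  s_3 = 0 + 0 + 1 + 1 + 1 + 0 + 0 + 0 = 3 ≡ 1 (mod 2).
  s_4 = 0 + 0 + 0 + 1 + 0 + 0 + 1 + 0 = 2 ≡ 0 (mod 2).
s = (1, 1, 1, 0)^T — this equals column 14 of H (binary 1110), so error is at position 14.
Correct: flip bit 14 of r = 000001110100100 to get c = 000001110100110.


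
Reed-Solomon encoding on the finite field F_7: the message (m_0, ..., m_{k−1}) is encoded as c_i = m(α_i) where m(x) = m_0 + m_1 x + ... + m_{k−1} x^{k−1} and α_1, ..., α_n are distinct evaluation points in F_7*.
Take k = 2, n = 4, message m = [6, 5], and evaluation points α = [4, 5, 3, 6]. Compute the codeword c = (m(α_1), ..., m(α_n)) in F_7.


c = [5, 3, 0, 1]

Message polynomial: m(x) = 6 + 5·x (mod 7).
For each evaluation point α_i, compute m(α_i) mod 7:
  α_1 = 4: Horner steps 5 → 5, so m(4) = 5.
  α_2 = 5: Horner steps 5 → 3, so m(5) = 3.
  α_3 = 3: Horner steps 5 → 0, so m(3) = 0.
  α_4 = 6: Horner steps 5 → 1, so m(6) = 1.
Codeword c = [5, 3, 0, 1] ∈ F_7^4.


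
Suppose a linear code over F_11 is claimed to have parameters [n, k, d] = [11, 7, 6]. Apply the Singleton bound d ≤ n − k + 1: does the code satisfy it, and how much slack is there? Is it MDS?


Singleton RHS = n − k + 1 = 5, slack = -1, bound violated (no such code; not MDS).

Singleton bound: d ≤ n − k + 1.
Here n = 11, k = 7, so n − k + 1 = 5.
Given d = 6, check d ≤ 5: NO.
Slack = (n − k + 1) − d = -1.
The slack is negative: d = 6 exceeds n − k + 1 = 5 by 1, so the Singleton bound is violated and no linear [11, 7, 6]_11 code can exist. In particular it is not MDS (MDS requires d = n − k + 1 exactly).
Description: the claimed parameters are [11, 7, 6]_11; such a code would be impossible (violates the Singleton bound).


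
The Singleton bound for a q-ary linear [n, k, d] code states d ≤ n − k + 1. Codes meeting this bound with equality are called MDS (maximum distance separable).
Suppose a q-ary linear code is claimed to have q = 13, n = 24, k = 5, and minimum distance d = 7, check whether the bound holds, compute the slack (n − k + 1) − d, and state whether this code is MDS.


Singleton RHS = n − k + 1 = 20, slack = 13, bound satisfied, not MDS.

Singleton bound: d ≤ n − k + 1.
Here n = 24, k = 5, so n − k + 1 = 20.
Given d = 7, check d ≤ 20: YES.
Slack = (n − k + 1) − d = 13.
The code is NOT MDS (slack = 13 > 0).
Description: the claimed parameters are [24, 5, 7]_13; such a code would be non-MDS.


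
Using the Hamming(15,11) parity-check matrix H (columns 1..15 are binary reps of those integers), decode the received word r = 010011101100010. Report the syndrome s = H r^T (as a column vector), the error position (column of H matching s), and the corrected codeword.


s = (1, 0, 1, 1)^T, error position = 11, corrected codeword c = 010011101110010

Compute s = H r^T mod 2 one row at a time:
  s_1 = 0 + 1 + 1 + 0 + 0 + 0 + 1 + 0 = 3 ≡ 1 (mod 2).
  s_2 = 0 + 1 + 1 + 1 + 0 + 0 + 1 + 0 = 4 ≡ 0 (mod 2).
  s_3 = 1 + 0 + 1 + 1 + 1 + 0 + 1 + 0 = 5 ≡ 1 (mod 2).
  s_4 = 0 + 0 + 1 + 1 + 1 + 0 + 0 + 0 = 3 ≡ 1 (mod 2).
s = (1, 0, 1, 1)^T — this equals column 11 of H (binary 1011), so error is at position 11.
Correct: flip bit 11 of r = 010011101100010 to get c = 010011101110010.


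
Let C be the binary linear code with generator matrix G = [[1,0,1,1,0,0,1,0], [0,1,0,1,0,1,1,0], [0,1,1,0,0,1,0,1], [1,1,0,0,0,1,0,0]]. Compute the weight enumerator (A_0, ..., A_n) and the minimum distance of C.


Weight distribution: A_0 = 1, A_1 = 1, A_2 = 1, A_3 = 5, A_4 = 5, A_5 = 1, A_6 = 1, A_7 = 1. Minimum distance d = 1.

Enumerate all 2^4 = 16 messages m ∈ F_2^4.
For each, compute codeword c = mG in F_2^8, then tally its weight.
  m = 0000 → c = 00000000, weight = 0.
  m = 1000 → c = 10110010, weight = 4.
  m = 0100 → c = 01010110, weight = 4.
  m = 1100 → c = 11100100, weight = 4.
  m = 0010 → c = 01100101, weight = 4.
  m = 1010 → c = 11010111, weight = 6.
  m = 0110 → c = 00110011, weight = 4.
  m = 1110 → c = 10000001, weight = 2.
  m = 0001 → c = 11000100, weight = 3.
  m = 1001 → c = 01110110, weight = 5.
  m = 0101 → c = 10010010, weight = 3.
  m = 1101 → c = 00100000, weight = 1.
  m = 0011 → c = 10100001, weight = 3.
  m = 1011 → c = 00010011, weight = 3.
  m = 0111 → c = 11110111, weight = 7.
  m = 1111 → c = 01000101, weight = 3.
Tally weights:
  weight 0: 1 codewords.
  weight 1: 1 codewords.
  weight 2: 1 codewords.
  weight 3: 5 codewords.
  weight 4: 5 codewords.
  weight 5: 1 codewords.
  weight 6: 1 codewords.
  weight 7: 1 codewords.
Minimum distance d = smallest w > 0 with A_w > 0 = 1.
Sanity: Σ A_w = 16 = 2^4 = 16 ✓.


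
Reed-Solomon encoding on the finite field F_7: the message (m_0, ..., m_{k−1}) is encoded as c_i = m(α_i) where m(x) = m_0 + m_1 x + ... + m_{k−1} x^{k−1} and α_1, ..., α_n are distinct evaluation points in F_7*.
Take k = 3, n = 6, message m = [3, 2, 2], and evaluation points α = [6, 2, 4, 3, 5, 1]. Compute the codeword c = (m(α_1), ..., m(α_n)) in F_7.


c = [3, 1, 1, 6, 0, 0]

Message polynomial: m(x) = 3 + 2·x + 2·x^2 (mod 7).
For each evaluation point α_i, compute m(α_i) mod 7:
  α_1 = 6: Horner steps 2 → 0 → 3, so m(6) = 3.
  α_2 = 2: Horner steps 2 → 6 → 1, so m(2) = 1.
  α_3 = 4: Horner steps 2 → 3 → 1, so m(4) = 1.
  α_4 = 3: Horner steps 2 → 1 → 6, so m(3) = 6.
  α_5 = 5: Horner steps 2 → 5 → 0, so m(5) = 0.
  α_6 = 1: Horner steps 2 → 4 → 0, so m(1) = 0.
Codeword c = [3, 1, 1, 6, 0, 0] ∈ F_7^6.


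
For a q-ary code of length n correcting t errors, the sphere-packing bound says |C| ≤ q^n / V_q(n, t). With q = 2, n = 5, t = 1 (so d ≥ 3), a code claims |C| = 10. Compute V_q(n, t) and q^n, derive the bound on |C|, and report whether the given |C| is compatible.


V_q(n, t) = 6, q^n = 32, Hamming bound = 5, |C| = 10 > bound (violated).

Step 1: Compute V_q(n, t) = Σ_{j=0}^1 C(n, j) (q−1)^j.
  j = 0: C(5,0)·(1)^0 = 1·1 = 1.
  j = 1: C(5,1)·(1)^1 = 5·1 = 5.
  V_q(n, t) = 1 + 5 = 6.
Step 2: q^n = 2^5 = 32.
Step 3: Hamming bound ⌊q^n / V_q(n,t)⌋ = ⌊32/6⌋ = 5.
Step 4: Compare |C| = 10 to 5: violated.
The claimed |C| lies above the Hamming bound, so no 2-ary code of length 5 with d ≥ 3 can have 10 codewords.


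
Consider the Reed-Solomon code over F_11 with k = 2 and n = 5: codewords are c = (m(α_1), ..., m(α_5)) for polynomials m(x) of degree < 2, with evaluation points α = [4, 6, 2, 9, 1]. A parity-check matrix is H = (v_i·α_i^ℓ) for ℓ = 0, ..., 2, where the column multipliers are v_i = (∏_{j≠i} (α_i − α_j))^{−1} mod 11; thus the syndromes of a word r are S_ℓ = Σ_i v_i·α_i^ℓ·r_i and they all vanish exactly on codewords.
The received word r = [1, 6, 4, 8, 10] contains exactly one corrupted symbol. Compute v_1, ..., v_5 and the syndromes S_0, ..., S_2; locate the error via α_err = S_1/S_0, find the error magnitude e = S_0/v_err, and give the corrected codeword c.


S = (3, 6, 1), error at position 3, error magnitude e = 8, c = [1, 6, 7, 8, 10].

Step 1: column multipliers v_i = (∏_{j≠i}(α_i − α_j))^{−1} mod 11.
  i = 1 (α = 4): (4−6)(4−2)(4−9)(4−1) = (−2)·2·(−5)·3 = 60 ≡ 5, so v_1 = 5^{−1} = 9 (mod 11).
  i = 2 (α = 6): (6−4)(6−2)(6−9)(6−1) = 2·4·(−3)·5 = −120 ≡ 1, so v_2 = 1^{−1} = 1 (mod 11).
  i = 3 (α = 2): (2−4)(2−6)(2−9)(2−1) = (−2)·(−4)·(−7)·1 = −56 ≡ 10, so v_3 = 10^{−1} = 10 (mod 11).
  i = 4 (α = 9): (9−4)(9−6)(9−2)(9−1) = 5·3·7·8 = 840 ≡ 4, so v_4 = 4^{−1} = 3 (mod 11).
  i = 5 (α = 1): (1−4)(1−6)(1−2)(1−9) = (−3)·(−5)·(−1)·(−8) = 120 ≡ 10, so v_5 = 10^{−1} = 10 (mod 11).
  v = [9, 1, 10, 3, 10].
Step 2: syndromes of r = [1, 6, 4, 8, 10] (all sums mod 11).
  S_0 = Σ v_i r_i = 9·1 + 1·6 + 10·4 + 3·8 + 10·10 = 179 ≡ 3.
  S_1 = Σ v_i α_i r_i = 9·4·1 + 1·6·6 + 10·2·4 + 3·9·8 + 10·1·10 = 468 ≡ 6.
  α_i^2 mod 11 = [5, 3, 4, 4, 1].
  S_2 = Σ v_i α_i^2 r_i = 9·5·1 + 1·3·6 + 10·4·4 + 3·4·8 + 10·1·10 = 419 ≡ 1.
  S = (3, 6, 1) ≠ 0, so r is not a codeword (an error is present).
Step 3: locate the error. For a single error e at position i, S_ℓ = v_i·e·α_i^ℓ, so α_err = S_1/S_0.
  S_0^{−1} = 3^{−1} = 4 (mod 11), so α_err = 6·4 = 24 ≡ 2 = α_3. Error position i = 3.
  Consistency check: S_2/S_1 = 1·2 = 2 ≡ 2 = α_err ✓ (single-error assumption holds).
Step 4: error magnitude e = S_0/v_3 = S_0·∏_{j≠3}(α_3 − α_j) = 3·10 = 30 ≡ 8 (mod 11).
Step 5: correct position 3: c_3 = r_3 − e = 4 − 8 ≡ 7 (mod 11). Hence c = [1, 6, 7, 8, 10].
  Check: interpolating c through the α_i gives m(x) = 2 + 8·x (degree < 2) with m(α_i) = c_i for every i, so c is indeed a codeword.
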